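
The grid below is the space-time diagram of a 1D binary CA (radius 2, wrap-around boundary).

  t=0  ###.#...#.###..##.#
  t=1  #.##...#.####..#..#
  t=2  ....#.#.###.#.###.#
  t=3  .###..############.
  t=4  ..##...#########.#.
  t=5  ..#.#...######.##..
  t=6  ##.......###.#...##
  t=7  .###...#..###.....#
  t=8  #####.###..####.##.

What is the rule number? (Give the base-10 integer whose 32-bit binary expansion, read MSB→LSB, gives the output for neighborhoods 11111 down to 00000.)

3047541334

  #####|#  b31=1 t=3,i=8
  ####.|.  b30=0 t=0,i=1
  ###.#|#  b29=1 t=0,i=2
  ###..|#  b28=1 t=0,i=12
  ##.##|.  b27=0 t=0,i=17
  ##.#.|#  b26=1 t=0,i=3
  ##..#|.  b25=0 t=0,i=13
  ##...|#  b24=1 t=1,i=4
  #.###|#  b23=1 t=0,i=10
  #.##.|.  b22=0 t=1,i=2
  #.#.#|#  b21=1 t=2,i=6
  #.#..|.  b20=0 t=0,i=4
  #..##|.  b19=0 t=0,i=14
  #..#.|#  b18=1 t=1,i=14
  #...#|.  b17=0 t=0,i=6
  #....|#  b16=1 t=2,i=1
  .####|#  b15=1 t=0,i=0
  .###.|#  b14=1 t=0,i=11
  .##.#|.  b13=0 t=0,i=16
  .##..|.  b12=0 t=1,i=3
  .#.##|#  b11=1 t=0,i=9
  .#.#.|.  b10=0 t=2,i=5
  .#..#|#  b9=1 t=1,i=16
  .#...|.  b8=0 t=0,i=5
  ..###|.  b7=0 t=3,i=1
  ..##.|#  b6=1 t=0,i=15
  ..#.#|.  b5=0 t=0,i=8
  ..#..|#  b4=1 t=1,i=15
  ...##|.  b3=0 t=4,i=1
  ...#.|#  b2=1 t=0,i=7
  ....#|#  b1=1 t=2,i=2
  .....|.  b0=0 t=6,i=4
  bits 10110101101001011100101001010110 = 3047541334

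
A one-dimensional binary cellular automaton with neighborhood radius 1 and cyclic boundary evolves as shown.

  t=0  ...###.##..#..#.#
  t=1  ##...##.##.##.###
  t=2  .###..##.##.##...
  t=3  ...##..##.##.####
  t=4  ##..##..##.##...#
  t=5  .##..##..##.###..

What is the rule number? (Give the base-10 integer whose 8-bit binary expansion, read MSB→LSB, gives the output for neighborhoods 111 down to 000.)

117

  ###|.  b7=0 t=0,i=4
  ##.|#  b6=1 t=0,i=5
  #.#|#  b5=1 t=0,i=6
  #..|#  b4=1 t=0,i=0
  .##|.  b3=0 t=0,i=3
  .#.|#  b2=1 t=0,i=11
  ..#|.  b1=0 t=0,i=2
  ...|#  b0=1 t=0,i=1
  bits 01110101 = 117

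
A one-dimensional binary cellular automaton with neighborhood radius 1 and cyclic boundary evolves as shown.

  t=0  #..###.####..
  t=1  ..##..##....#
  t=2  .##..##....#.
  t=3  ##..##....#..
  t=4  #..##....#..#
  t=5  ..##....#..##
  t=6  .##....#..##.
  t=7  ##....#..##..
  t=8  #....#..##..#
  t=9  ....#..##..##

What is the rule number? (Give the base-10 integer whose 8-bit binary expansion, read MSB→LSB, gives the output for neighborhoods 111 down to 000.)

42

  ###|.  b7=0 t=0,i=4
  ##.|.  b6=0 t=0,i=5
  #.#|#  b5=1 t=0,i=6
  #..|.  b4=0 t=0,i=1
  .##|#  b3=1 t=0,i=3
  .#.|.  b2=0 t=0,i=0
  ..#|#  b1=1 t=0,i=2
  ...|.  b0=0 t=1,i=9
  bits 00101010 = 42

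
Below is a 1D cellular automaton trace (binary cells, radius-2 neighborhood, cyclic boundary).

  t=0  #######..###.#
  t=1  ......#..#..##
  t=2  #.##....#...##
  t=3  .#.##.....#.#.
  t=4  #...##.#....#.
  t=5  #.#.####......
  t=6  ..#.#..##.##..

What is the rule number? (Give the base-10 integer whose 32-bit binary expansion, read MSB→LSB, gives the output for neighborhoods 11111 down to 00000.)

  [31] ##### => .  t=0,i=1
  [30] ####. => .  t=0,i=5
  [29] ###.# => .  t=0,i=11
  [28] ###.. => #  t=0,i=6
  [27] ##.## => #  t=0,i=12
  [26] ##.#. => #  t=4,i=6
  [25] ##..# => .  t=0,i=7
  [24] ##... => #  t=1,i=0
  [23] #.### => #  t=0,i=13
  [22] #.##. => .  t=2,i=2
  [21] #.#.# => #  t=5,i=2
  [20] #.#.. => #  t=3,i=12
  [19] #..## => .  t=0,i=8
  [18] #..#. => #  t=1,i=8
  [17] #...# => #  t=2,i=10
  [16] #.... => .  t=1,i=1
  [15] .#### => .  t=0,i=0
  [14] .###. => .  t=0,i=10
  [13] .##.# => #  t=4,i=5
  [12] .##.. => #  t=1,i=13
  [11] .#.## => .  t=3,i=2
  [10] .#.#. => .  t=3,i=11
  [9] .#..# => .  t=1,i=7
  [8] .#... => .  t=2,i=9
  [7] ..### => #  t=0,i=9
  [6] ..##. => #  t=1,i=12
  [5] ..#.# => .  t=3,i=1
  [4] ..#.. => .  t=1,i=6
  [3] ...## => .  t=2,i=11
  [2] ...#. => .  t=1,i=5
  [1] ....# => .  t=1,i=4
  [0] ..... => #  t=1,i=2
  bits 00011101101101100011000011000001 = 498479297

498479297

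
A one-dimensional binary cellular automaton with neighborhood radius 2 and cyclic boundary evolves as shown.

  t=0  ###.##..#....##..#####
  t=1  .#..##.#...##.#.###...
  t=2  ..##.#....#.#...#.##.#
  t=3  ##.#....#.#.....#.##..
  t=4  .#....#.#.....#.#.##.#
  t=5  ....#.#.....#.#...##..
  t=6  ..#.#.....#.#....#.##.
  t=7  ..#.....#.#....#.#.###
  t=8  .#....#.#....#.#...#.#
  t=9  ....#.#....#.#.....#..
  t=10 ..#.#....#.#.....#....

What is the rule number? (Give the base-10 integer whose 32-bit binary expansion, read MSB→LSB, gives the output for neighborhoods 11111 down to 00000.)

1372369578

  nb #####: next=.  (t=0,i=0, bit31=0)
  nb ####.: next=#  (t=0,i=1, bit30=1)
  nb ###.#: next=.  (t=0,i=2, bit29=0)
  nb ###..: next=#  (t=1,i=18, bit28=1)
  nb ##.##: next=.  (t=0,i=3, bit27=0)
  nb ##.#.: next=.  (t=1,i=6, bit26=0)
  nb ##..#: next=.  (t=0,i=6, bit25=0)
  nb ##...: next=#  (t=1,i=19, bit24=1)
  nb #.###: next=#  (t=1,i=16, bit23=1)
  nb #.##.: next=#  (t=0,i=4, bit22=1)
  nb #.#.#: next=.  (t=1,i=14, bit21=0)
  nb #.#..: next=.  (t=1,i=7, bit20=0)
  nb #..##: next=#  (t=0,i=16, bit19=1)
  nb #..#.: next=#  (t=0,i=7, bit18=1)
  nb #...#: next=.  (t=1,i=9, bit17=0)
  nb #....: next=.  (t=0,i=10, bit16=0)
  nb .####: next=#  (t=0,i=18, bit15=1)
  nb .###.: next=.  (t=1,i=17, bit14=0)
  nb .##.#: next=#  (t=1,i=5, bit13=1)
  nb .##..: next=#  (t=0,i=5, bit12=1)
  nb .#.##: next=.  (t=1,i=15, bit11=0)
  nb .#.#.: next=.  (t=2,i=11, bit10=0)
  nb .#..#: next=#  (t=1,i=2, bit9=1)
  nb .#...: next=.  (t=0,i=9, bit8=0)
  nb ..###: next=#  (t=0,i=17, bit7=1)
  nb ..##.: next=.  (t=0,i=13, bit6=0)
  nb ..#.#: next=#  (t=2,i=10, bit5=1)
  nb ..#..: next=.  (t=0,i=8, bit4=0)
  nb ...##: next=#  (t=0,i=12, bit3=1)
  nb ...#.: next=.  (t=1,i=0, bit2=0)
  nb ....#: next=#  (t=0,i=11, bit1=1)
  nb .....: next=.  (t=3,i=13, bit0=0)
  bits 01010001110011001011001010101010 = 1372369578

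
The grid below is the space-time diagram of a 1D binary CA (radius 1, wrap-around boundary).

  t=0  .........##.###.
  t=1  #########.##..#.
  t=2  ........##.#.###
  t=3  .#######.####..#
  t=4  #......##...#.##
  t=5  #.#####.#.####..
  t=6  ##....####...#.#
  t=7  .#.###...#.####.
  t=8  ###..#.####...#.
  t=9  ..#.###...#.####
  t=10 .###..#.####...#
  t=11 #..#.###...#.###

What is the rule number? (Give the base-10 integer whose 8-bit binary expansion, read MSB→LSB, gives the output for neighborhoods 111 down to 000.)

  nb ###: next=.  (t=0,i=13, bit7=0)
  nb ##.: next=#  (t=0,i=10, bit6=1)
  nb #.#: next=#  (t=0,i=11, bit5=1)
  nb #..: next=.  (t=0,i=15, bit4=0)
  nb .##: next=.  (t=0,i=9, bit3=0)
  nb .#.: next=#  (t=1,i=14, bit2=1)
  nb ..#: next=#  (t=0,i=8, bit1=1)
  nb ...: next=#  (t=0,i=0, bit0=1)
  bits 01100111 = 103

103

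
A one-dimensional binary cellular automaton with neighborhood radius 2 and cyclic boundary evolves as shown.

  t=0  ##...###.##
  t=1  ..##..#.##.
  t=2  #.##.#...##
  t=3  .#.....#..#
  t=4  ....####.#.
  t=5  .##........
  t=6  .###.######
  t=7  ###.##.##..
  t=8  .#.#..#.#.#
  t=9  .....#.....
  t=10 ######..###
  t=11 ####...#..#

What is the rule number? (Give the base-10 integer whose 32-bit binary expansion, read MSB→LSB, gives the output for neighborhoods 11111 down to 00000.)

  nb #####: next=#  (t=6,i=7, bit31=1)
  nb ####.: next=.  (t=0,i=0, bit30=0)
  nb ###.#: next=.  (t=0,i=7, bit29=0)
  nb ###..: next=.  (t=0,i=1, bit28=0)
  nb ##.##: next=#  (t=0,i=8, bit27=1)
  nb ##.#.: next=.  (t=2,i=4, bit26=0)
  nb ##..#: next=.  (t=1,i=4, bit25=0)
  nb ##...: next=#  (t=0,i=2, bit24=1)
  nb #.###: next=#  (t=0,i=9, bit23=1)
  nb #.##.: next=.  (t=1,i=8, bit22=0)
  nb #.#.#: next=.  (t=8,i=1, bit21=0)
  nb #.#..: next=.  (t=2,i=5, bit20=0)
  nb #..##: next=#  (t=7,i=10, bit19=1)
  nb #..#.: next=#  (t=1,i=5, bit18=1)
  nb #...#: next=#  (t=0,i=3, bit17=1)
  nb #....: next=.  (t=3,i=3, bit16=0)
  nb .####: next=.  (t=0,i=10, bit15=0)
  nb .###.: next=#  (t=0,i=6, bit14=1)
  nb .##.#: next=.  (t=2,i=3, bit13=0)
  nb .##..: next=#  (t=1,i=3, bit12=1)
  nb .#.##: next=.  (t=1,i=7, bit11=0)
  nb .#.#.: next=.  (t=3,i=0, bit10=0)
  nb .#..#: next=.  (t=3,i=8, bit9=0)
  nb .#...: next=.  (t=2,i=6, bit8=0)
  nb ..###: next=.  (t=0,i=5, bit7=0)
  nb ..##.: next=#  (t=1,i=2, bit6=1)
  nb ..#.#: next=.  (t=1,i=6, bit5=0)
  nb ..#..: next=#  (t=3,i=7, bit4=1)
  nb ...##: next=.  (t=0,i=4, bit3=0)
  nb ...#.: next=#  (t=3,i=6, bit2=1)
  nb ....#: next=#  (t=3,i=5, bit1=1)
  nb .....: next=#  (t=3,i=4, bit0=1)
  bits 10001001100011100101000001010111 = 2307805271

2307805271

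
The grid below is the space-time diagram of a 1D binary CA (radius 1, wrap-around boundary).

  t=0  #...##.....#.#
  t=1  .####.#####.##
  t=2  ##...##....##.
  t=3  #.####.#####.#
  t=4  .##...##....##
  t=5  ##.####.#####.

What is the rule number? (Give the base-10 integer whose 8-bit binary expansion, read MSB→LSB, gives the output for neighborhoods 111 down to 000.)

59

  ### -> .   bit 7 = 0  t=1,i=2
  ##. -> .   bit 6 = 0  t=0,i=0
  #.# -> #   bit 5 = 1  t=0,i=12
  #.. -> #   bit 4 = 1  t=0,i=1
  .## -> #   bit 3 = 1  t=0,i=4
  .#. -> .   bit 2 = 0  t=0,i=11
  ..# -> #   bit 1 = 1  t=0,i=3
  ... -> #   bit 0 = 1  t=0,i=2
  bits 00111011 = 59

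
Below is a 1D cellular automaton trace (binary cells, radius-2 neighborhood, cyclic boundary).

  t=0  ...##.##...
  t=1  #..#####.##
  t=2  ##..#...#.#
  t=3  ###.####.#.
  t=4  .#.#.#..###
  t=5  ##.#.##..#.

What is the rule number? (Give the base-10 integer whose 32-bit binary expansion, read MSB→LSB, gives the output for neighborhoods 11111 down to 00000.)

  #####|.  b31=0 t=1,i=5
  ####.|.  b30=0 t=1,i=6
  ###.#|.  b29=0 t=1,i=7
  ###..|#  b28=1 t=1,i=0
  ##.##|#  b27=1 t=0,i=5
  ##.#.|#  b26=1 t=3,i=8
  ##..#|#  b25=1 t=1,i=1
  ##...|.  b24=0 t=0,i=8
  #.###|.  b23=0 t=1,i=9
  #.##.|#  b22=1 t=0,i=6
  #.#.#|#  b21=1 t=3,i=9
  #.#..|#  b20=1 t=4,i=5
  #..##|.  b19=0 t=1,i=2
  #..#.|.  b18=0 t=2,i=3
  #...#|#  b17=1 t=2,i=6
  #....|#  b16=1 t=0,i=9
  .####|#  b15=1 t=1,i=4
  .###.|#  b14=1 t=1,i=10
  .##.#|#  b13=1 t=0,i=4
  .##..|#  b12=1 t=0,i=7
  .#.##|#  b11=1 t=2,i=9
  .#.#.|.  b10=0 t=4,i=2
  .#..#|#  b9=1 t=4,i=6
  .#...|#  b8=1 t=2,i=5
  ..###|.  b7=0 t=1,i=3
  ..##.|#  b6=1 t=0,i=3
  ..#.#|.  b5=0 t=2,i=8
  ..#..|#  b4=1 t=2,i=4
  ...##|.  b3=0 t=0,i=2
  ...#.|#  b2=1 t=2,i=7
  ....#|.  b1=0 t=0,i=1
  .....|#  b0=1 t=0,i=0
  bits 00011110011100111111101101010101 = 510917461

510917461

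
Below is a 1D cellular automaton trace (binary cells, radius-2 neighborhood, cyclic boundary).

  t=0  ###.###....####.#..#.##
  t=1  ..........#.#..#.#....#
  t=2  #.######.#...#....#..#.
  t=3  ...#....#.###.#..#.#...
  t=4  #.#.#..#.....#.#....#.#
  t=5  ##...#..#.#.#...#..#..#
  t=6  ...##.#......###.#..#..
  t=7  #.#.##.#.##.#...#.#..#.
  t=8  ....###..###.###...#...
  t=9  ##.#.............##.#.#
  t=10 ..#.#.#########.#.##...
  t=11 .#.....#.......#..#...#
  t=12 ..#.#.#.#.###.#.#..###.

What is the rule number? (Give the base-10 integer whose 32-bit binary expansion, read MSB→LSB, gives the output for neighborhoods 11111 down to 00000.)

  #####|.  b31=0 t=0,i=0
  ####.|.  b30=0 t=0,i=1
  ###.#|.  b29=0 t=0,i=2
  ###..|.  b28=0 t=0,i=6
  ##.##|.  b27=0 t=0,i=3
  ##.#.|#  b26=1 t=0,i=15
  ##..#|.  b25=0 t=8,i=7
  ##...|.  b24=0 t=0,i=7
  #.###|.  b23=0 t=0,i=4
  #.##.|#  b22=1 t=4,i=22
  #.#.#|.  b21=0 t=2,i=0
  #.#..|.  b20=0 t=0,i=16
  #..##|.  b19=0 t=5,i=21
  #..#.|.  b18=0 t=0,i=18
  #...#|#  b17=1 t=2,i=11
  #....|.  b16=0 t=0,i=8
  .####|#  b15=1 t=0,i=12
  .###.|.  b14=0 t=0,i=5
  .##.#|#  b13=1 t=4,i=0
  .##..|.  b12=0 t=10,i=19
  .#.##|.  b11=0 t=0,i=20
  .#.#.|.  b10=0 t=1,i=11
  .#..#|#  b9=1 t=0,i=17
  .#...|#  b8=1 t=1,i=0
  ..###|.  b7=0 t=0,i=11
  ..##.|.  b6=0 t=6,i=3
  ..#.#|.  b5=0 t=0,i=19
  ..#..|.  b4=0 t=1,i=22
  ...##|#  b3=1 t=0,i=10
  ...#.|#  b2=1 t=1,i=9
  ....#|.  b1=0 t=0,i=9
  .....|#  b0=1 t=1,i=2
  bits 00000100010000101010001100001101 = 71475981

71475981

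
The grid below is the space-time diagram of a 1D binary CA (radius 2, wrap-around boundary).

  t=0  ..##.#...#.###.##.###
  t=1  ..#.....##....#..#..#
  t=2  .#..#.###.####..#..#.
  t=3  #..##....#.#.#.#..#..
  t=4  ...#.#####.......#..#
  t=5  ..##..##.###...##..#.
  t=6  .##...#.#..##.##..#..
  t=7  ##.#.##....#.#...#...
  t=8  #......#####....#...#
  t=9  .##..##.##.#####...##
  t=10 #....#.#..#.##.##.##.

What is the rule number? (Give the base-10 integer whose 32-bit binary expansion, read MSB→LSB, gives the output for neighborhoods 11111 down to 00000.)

2567274606

  ##### -> #   bit 31 = 1  t=4,i=7
  ####. -> .   bit 30 = 0  t=2,i=12
  ###.# -> .   bit 29 = 0  t=0,i=13
  ###.. -> #   bit 28 = 1  t=0,i=20
  ##.## -> #   bit 27 = 1  t=0,i=14
  ##.#. -> .   bit 26 = 0  t=0,i=4
  ##..# -> .   bit 25 = 0  t=0,i=0
  ##... -> #   bit 24 = 1  t=1,i=10
  #.### -> .   bit 23 = 0  t=0,i=11
  #.##. -> .   bit 22 = 0  t=0,i=15
  #.#.# -> .   bit 21 = 0  t=3,i=11
  #.#.. -> .   bit 20 = 0  t=0,i=5
  #..## -> .   bit 19 = 0  t=0,i=1
  #..#. -> #   bit 18 = 1  t=1,i=1
  #...# -> .   bit 17 = 0  t=0,i=7
  #.... -> #   bit 16 = 1  t=1,i=4
  .#### -> #   bit 15 = 1  t=2,i=11
  .###. -> .   bit 14 = 0  t=0,i=12
  .##.# -> .   bit 13 = 0  t=0,i=3
  .##.. -> .   bit 12 = 0  t=1,i=9
  .#.## -> .   bit 11 = 0  t=0,i=10
  .#.#. -> .   bit 10 = 0  t=3,i=10
  .#..# -> .   bit 9 = 0  t=1,i=0
  .#... -> .   bit 8 = 0  t=0,i=6
  ..### -> .   bit 7 = 0  t=8,i=7
  ..##. -> #   bit 6 = 1  t=0,i=2
  ..#.# -> #   bit 5 = 1  t=0,i=9
  ..#.. -> .   bit 4 = 0  t=1,i=2
  ...## -> #   bit 3 = 1  t=1,i=7
  ...#. -> #   bit 2 = 1  t=0,i=8
  ....# -> #   bit 1 = 1  t=1,i=6
  ..... -> .   bit 0 = 0  t=1,i=5
  bits 10011001000001011000000001101110 = 2567274606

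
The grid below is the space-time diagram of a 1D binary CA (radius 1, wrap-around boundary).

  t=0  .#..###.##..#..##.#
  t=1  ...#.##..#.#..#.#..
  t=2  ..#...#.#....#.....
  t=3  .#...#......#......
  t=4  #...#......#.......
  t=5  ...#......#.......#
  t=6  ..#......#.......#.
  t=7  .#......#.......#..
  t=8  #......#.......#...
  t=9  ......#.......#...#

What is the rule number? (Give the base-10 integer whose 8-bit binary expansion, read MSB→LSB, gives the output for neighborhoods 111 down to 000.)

194

  ### -> #   bit 7 = 1  t=0,i=5
  ##. -> #   bit 6 = 1  t=0,i=6
  #.# -> .   bit 5 = 0  t=0,i=0
  #.. -> .   bit 4 = 0  t=0,i=2
  .## -> .   bit 3 = 0  t=0,i=4
  .#. -> .   bit 2 = 0  t=0,i=1
  ..# -> #   bit 1 = 1  t=0,i=3
  ... -> .   bit 0 = 0  t=1,i=0
  bits 11000010 = 194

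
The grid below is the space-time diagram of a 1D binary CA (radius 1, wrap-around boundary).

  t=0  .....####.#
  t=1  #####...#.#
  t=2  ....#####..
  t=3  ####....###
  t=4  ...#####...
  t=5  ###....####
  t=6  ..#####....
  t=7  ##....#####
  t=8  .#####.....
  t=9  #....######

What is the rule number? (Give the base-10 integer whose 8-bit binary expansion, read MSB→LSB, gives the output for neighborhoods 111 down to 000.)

87

  [7] ### => .  t=0,i=6
  [6] ##. => #  t=0,i=8
  [5] #.# => .  t=0,i=9
  [4] #.. => #  t=0,i=0
  [3] .## => .  t=0,i=5
  [2] .#. => #  t=0,i=10
  [1] ..# => #  t=0,i=4
  [0] ... => #  t=0,i=1
  bits 01010111 = 87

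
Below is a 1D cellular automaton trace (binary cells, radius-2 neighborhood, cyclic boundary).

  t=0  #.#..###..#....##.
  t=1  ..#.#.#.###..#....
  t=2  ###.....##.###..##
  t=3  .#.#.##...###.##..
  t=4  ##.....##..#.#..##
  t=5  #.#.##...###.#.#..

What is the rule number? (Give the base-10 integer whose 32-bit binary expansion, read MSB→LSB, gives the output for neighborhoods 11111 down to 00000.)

  ##### -> .   bit 31 = 0  t=2,i=0
  ####. -> #   bit 30 = 1  t=2,i=1
  ###.# -> .   bit 29 = 0  t=3,i=12
  ###.. -> .   bit 28 = 0  t=0,i=7
  ##.## -> #   bit 27 = 1  t=2,i=10
  ##.#. -> .   bit 26 = 0  t=0,i=17
  ##..# -> #   bit 25 = 1  t=0,i=8
  ##... -> #   bit 24 = 1  t=2,i=3
  #.### -> #   bit 23 = 1  t=1,i=8
  #.##. -> .   bit 22 = 0  t=3,i=5
  #.#.# -> .   bit 21 = 0  t=0,i=0
  #.#.. -> #   bit 20 = 1  t=0,i=2
  #..## -> #   bit 19 = 1  t=0,i=4
  #..#. -> #   bit 18 = 1  t=0,i=9
  #...# -> #   bit 17 = 1  t=3,i=8
  #.... -> .   bit 16 = 0  t=0,i=12
  .#### -> .   bit 15 = 0  t=2,i=17
  .###. -> #   bit 14 = 1  t=0,i=6
  .##.# -> .   bit 13 = 0  t=0,i=16
  .##.. -> .   bit 12 = 0  t=3,i=6
  .#.## -> .   bit 11 = 0  t=1,i=7
  .#.#. -> .   bit 10 = 0  t=0,i=1
  .#..# -> .   bit 9 = 0  t=0,i=3
  .#... -> .   bit 8 = 0  t=0,i=11
  ..### -> .   bit 7 = 0  t=0,i=5
  ..##. -> .   bit 6 = 0  t=0,i=15
  ..#.# -> #   bit 5 = 1  t=1,i=2
  ..#.. -> #   bit 4 = 1  t=0,i=10
  ...## -> .   bit 3 = 0  t=0,i=14
  ...#. -> #   bit 2 = 1  t=1,i=1
  ....# -> #   bit 1 = 1  t=0,i=13
  ..... -> #   bit 0 = 1  t=1,i=16
  bits 01001011100111100100000000110111 = 1268662327

1268662327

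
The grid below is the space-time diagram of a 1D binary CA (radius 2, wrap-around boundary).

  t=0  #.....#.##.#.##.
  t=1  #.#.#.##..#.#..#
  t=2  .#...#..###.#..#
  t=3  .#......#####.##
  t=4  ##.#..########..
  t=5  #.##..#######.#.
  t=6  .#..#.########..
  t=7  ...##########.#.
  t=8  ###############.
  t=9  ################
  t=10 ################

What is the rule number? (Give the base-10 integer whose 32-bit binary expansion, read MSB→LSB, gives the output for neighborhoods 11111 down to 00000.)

4019570922

  ##### -> #   bit 31 = 1  t=3,i=10
  ####. -> #   bit 30 = 1  t=3,i=11
  ###.# -> #   bit 29 = 1  t=2,i=10
  ###.. -> .   bit 28 = 0  t=4,i=13
  ##.## -> #   bit 27 = 1  t=3,i=13
  ##.#. -> #   bit 26 = 1  t=0,i=10
  ##..# -> #   bit 25 = 1  t=1,i=8
  ##... -> #   bit 24 = 1  t=6,i=14
  #.### -> #   bit 23 = 1  t=6,i=6
  #.##. -> .   bit 22 = 0  t=0,i=8
  #.#.# -> .   bit 21 = 0  t=0,i=11
  #.#.. -> #   bit 20 = 1  t=0,i=0
  #..## -> .   bit 19 = 0  t=1,i=14
  #..#. -> #   bit 18 = 1  t=1,i=9
  #...# -> .   bit 17 = 0  t=2,i=3
  #.... -> #   bit 16 = 1  t=0,i=2
  .#### -> #   bit 15 = 1  t=3,i=9
  .###. -> #   bit 14 = 1  t=2,i=9
  .##.# -> .   bit 13 = 0  t=0,i=9
  .##.. -> .   bit 12 = 0  t=1,i=7
  .#.## -> #   bit 11 = 1  t=0,i=7
  .#.#. -> .   bit 10 = 0  t=1,i=3
  .#..# -> .   bit 9 = 0  t=1,i=13
  .#... -> .   bit 8 = 0  t=0,i=1
  ..### -> #   bit 7 = 1  t=2,i=8
  ..##. -> #   bit 6 = 1  t=1,i=15
  ..#.# -> #   bit 5 = 1  t=0,i=6
  ..#.. -> .   bit 4 = 0  t=2,i=5
  ...## -> #   bit 3 = 1  t=3,i=7
  ...#. -> .   bit 2 = 0  t=0,i=5
  ....# -> #   bit 1 = 1  t=0,i=4
  ..... -> .   bit 0 = 0  t=0,i=3
  bits 11101111100101011100100011101010 = 4019570922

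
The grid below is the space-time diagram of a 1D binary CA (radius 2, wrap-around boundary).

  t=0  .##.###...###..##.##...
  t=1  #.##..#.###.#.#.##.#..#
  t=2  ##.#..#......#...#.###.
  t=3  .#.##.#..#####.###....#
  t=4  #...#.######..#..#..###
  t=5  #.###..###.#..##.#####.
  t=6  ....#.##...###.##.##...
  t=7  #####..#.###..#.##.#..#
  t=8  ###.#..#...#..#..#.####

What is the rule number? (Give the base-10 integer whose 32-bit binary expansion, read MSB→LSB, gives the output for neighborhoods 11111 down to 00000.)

2551887551

  ##### -> #   bit 31 = 1  t=3,i=11
  ####. -> .   bit 30 = 0  t=3,i=12
  ###.# -> .   bit 29 = 0  t=1,i=10
  ###.. -> #   bit 28 = 1  t=0,i=6
  ##.## -> #   bit 27 = 1  t=0,i=3
  ##.#. -> .   bit 26 = 0  t=1,i=11
  ##..# -> .   bit 25 = 0  t=0,i=13
  ##... -> .   bit 24 = 0  t=0,i=7
  #.### -> .   bit 23 = 0  t=0,i=4
  #.##. -> .   bit 22 = 0  t=0,i=18
  #.#.# -> .   bit 21 = 0  t=1,i=12
  #.#.. -> #   bit 20 = 1  t=1,i=19
  #..## -> #   bit 19 = 1  t=0,i=14
  #..#. -> .   bit 18 = 0  t=1,i=5
  #...# -> #   bit 17 = 1  t=0,i=8
  #.... -> .   bit 16 = 0  t=0,i=21
  .#### -> #   bit 15 = 1  t=3,i=10
  .###. -> .   bit 14 = 0  t=0,i=5
  .##.# -> #   bit 13 = 1  t=0,i=2
  .##.. -> #   bit 12 = 1  t=0,i=19
  .#.## -> .   bit 11 = 0  t=1,i=7
  .#.#. -> #   bit 10 = 1  t=1,i=13
  .#..# -> #   bit 9 = 1  t=1,i=20
  .#... -> .   bit 8 = 0  t=2,i=7
  ..### -> #   bit 7 = 1  t=0,i=10
  ..##. -> .   bit 6 = 0  t=0,i=1
  ..#.# -> #   bit 5 = 1  t=1,i=6
  ..#.. -> #   bit 4 = 1  t=2,i=6
  ...## -> #   bit 3 = 1  t=0,i=0
  ...#. -> #   bit 2 = 1  t=2,i=12
  ....# -> #   bit 1 = 1  t=0,i=22
  ..... -> #   bit 0 = 1  t=2,i=9
  bits 10011000000110101011011010111111 = 2551887551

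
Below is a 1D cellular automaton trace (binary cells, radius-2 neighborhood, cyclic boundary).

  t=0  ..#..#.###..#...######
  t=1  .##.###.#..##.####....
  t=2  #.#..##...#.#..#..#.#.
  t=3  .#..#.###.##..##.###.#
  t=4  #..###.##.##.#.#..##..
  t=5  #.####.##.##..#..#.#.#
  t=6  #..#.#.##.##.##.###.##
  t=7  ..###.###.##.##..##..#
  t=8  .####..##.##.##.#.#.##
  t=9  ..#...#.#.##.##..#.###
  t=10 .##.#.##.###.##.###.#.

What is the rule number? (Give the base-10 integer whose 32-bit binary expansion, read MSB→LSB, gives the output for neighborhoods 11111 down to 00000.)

558824633

  ##### -> .   bit 31 = 0  t=0,i=18
  ####. -> .   bit 30 = 0  t=0,i=20
  ###.# -> #   bit 29 = 1  t=1,i=6
  ###.. -> .   bit 28 = 0  t=0,i=9
  ##.## -> .   bit 27 = 0  t=1,i=3
  ##.#. -> .   bit 26 = 0  t=1,i=7
  ##..# -> .   bit 25 = 0  t=0,i=0
  ##... -> #   bit 24 = 1  t=1,i=18
  #.### -> .   bit 23 = 0  t=0,i=7
  #.##. -> #   bit 22 = 1  t=3,i=10
  #.#.# -> .   bit 21 = 0  t=2,i=0
  #.#.. -> .   bit 20 = 0  t=1,i=8
  #..## -> #   bit 19 = 1  t=1,i=10
  #..#. -> #   bit 18 = 1  t=0,i=1
  #...# -> #   bit 17 = 1  t=0,i=14
  #.... -> .   bit 16 = 0  t=1,i=19
  .#### -> #   bit 15 = 1  t=0,i=17
  .###. -> #   bit 14 = 1  t=0,i=8
  .##.# -> #   bit 13 = 1  t=1,i=2
  .##.. -> #   bit 12 = 1  t=2,i=6
  .#.## -> #   bit 11 = 1  t=0,i=6
  .#.#. -> #   bit 10 = 1  t=2,i=1
  .#..# -> .   bit 9 = 0  t=0,i=3
  .#... -> .   bit 8 = 0  t=0,i=13
  ..### -> #   bit 7 = 1  t=0,i=16
  ..##. -> .   bit 6 = 0  t=1,i=1
  ..#.# -> #   bit 5 = 1  t=0,i=5
  ..#.. -> #   bit 4 = 1  t=0,i=2
  ...## -> #   bit 3 = 1  t=0,i=15
  ...#. -> .   bit 2 = 0  t=2,i=9
  ....# -> .   bit 1 = 0  t=1,i=21
  ..... -> #   bit 0 = 1  t=1,i=20
  bits 00100001010011101111110010111001 = 558824633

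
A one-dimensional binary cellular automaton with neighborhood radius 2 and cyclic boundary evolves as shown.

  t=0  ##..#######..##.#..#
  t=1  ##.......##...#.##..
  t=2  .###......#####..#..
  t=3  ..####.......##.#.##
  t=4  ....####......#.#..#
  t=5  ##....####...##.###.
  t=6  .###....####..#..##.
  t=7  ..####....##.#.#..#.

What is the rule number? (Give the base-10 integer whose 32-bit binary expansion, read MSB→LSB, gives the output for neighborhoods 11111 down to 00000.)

  [31] ##### => .  t=0,i=6
  [30] ####. => #  t=0,i=9
  [29] ###.# => #  t=5,i=18
  [28] ###.. => #  t=0,i=1
  [27] ##.## => .  t=5,i=15
  [26] ##.#. => .  t=0,i=15
  [25] ##..# => .  t=0,i=2
  [24] ##... => #  t=1,i=2
  [23] #.### => .  t=5,i=16
  [22] #.##. => .  t=1,i=16
  [21] #.#.# => #  t=3,i=16
  [20] #.#.. => #  t=0,i=16
  [19] #..## => .  t=0,i=3
  [18] #..#. => #  t=2,i=16
  [17] #...# => #  t=1,i=12
  [16] #.... => #  t=1,i=3
  [15] .#### => .  t=0,i=5
  [14] .###. => #  t=0,i=0
  [13] .##.# => #  t=0,i=14
  [12] .##.. => #  t=1,i=1
  [11] .#.## => .  t=1,i=15
  [10] .#.#. => .  t=4,i=15
  [9] .#..# => #  t=0,i=17
  [8] .#... => #  t=2,i=18
  [7] ..### => .  t=0,i=4
  [6] ..##. => .  t=0,i=13
  [5] ..#.# => #  t=1,i=14
  [4] ..#.. => .  t=2,i=17
  [3] ...## => .  t=1,i=8
  [2] ...#. => #  t=1,i=13
  [1] ....# => .  t=1,i=7
  [0] ..... => .  t=1,i=4
  bits 01110001001101110111001100100100 = 1899459364

1899459364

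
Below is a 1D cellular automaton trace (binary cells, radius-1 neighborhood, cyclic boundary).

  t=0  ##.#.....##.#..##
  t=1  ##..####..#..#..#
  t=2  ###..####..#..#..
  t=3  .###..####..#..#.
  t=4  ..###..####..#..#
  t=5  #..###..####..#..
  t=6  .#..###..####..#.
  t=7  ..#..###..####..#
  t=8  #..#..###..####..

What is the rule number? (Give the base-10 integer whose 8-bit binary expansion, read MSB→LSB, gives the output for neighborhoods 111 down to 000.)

  nb ###: next=#  (t=0,i=0, bit7=1)
  nb ##.: next=#  (t=0,i=1, bit6=1)
  nb #.#: next=.  (t=0,i=2, bit5=0)
  nb #..: next=#  (t=0,i=4, bit4=1)
  nb .##: next=.  (t=0,i=9, bit3=0)
  nb .#.: next=.  (t=0,i=3, bit2=0)
  nb ..#: next=.  (t=0,i=8, bit1=0)
  nb ...: next=#  (t=0,i=5, bit0=1)
  bits 11010001 = 209

209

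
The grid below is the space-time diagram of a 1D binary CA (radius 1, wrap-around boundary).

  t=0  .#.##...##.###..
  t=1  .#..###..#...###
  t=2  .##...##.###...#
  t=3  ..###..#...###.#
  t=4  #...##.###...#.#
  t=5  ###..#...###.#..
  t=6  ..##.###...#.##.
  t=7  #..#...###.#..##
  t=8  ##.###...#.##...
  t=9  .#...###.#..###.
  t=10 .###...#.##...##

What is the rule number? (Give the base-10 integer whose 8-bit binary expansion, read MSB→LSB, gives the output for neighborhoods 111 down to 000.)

  ### -> .   bit 7 = 0  t=0,i=12
  ##. -> #   bit 6 = 1  t=0,i=4
  #.# -> .   bit 5 = 0  t=0,i=2
  #.. -> #   bit 4 = 1  t=0,i=5
  .## -> .   bit 3 = 0  t=0,i=3
  .#. -> #   bit 2 = 1  t=0,i=1
  ..# -> .   bit 1 = 0  t=0,i=0
  ... -> #   bit 0 = 1  t=0,i=6
  bits 01010101 = 85

85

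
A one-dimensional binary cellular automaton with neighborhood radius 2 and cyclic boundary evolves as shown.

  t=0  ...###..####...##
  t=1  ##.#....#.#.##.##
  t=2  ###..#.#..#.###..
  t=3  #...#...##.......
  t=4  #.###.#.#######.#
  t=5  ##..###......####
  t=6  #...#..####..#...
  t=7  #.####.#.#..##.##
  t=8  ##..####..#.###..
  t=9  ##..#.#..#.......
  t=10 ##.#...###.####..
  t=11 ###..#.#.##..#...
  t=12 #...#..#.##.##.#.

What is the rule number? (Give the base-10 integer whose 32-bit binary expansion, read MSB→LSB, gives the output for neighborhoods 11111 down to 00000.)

1835479765

  #####|.  b31=0 t=4,i=10
  ####.|#  b30=1 t=0,i=10
  ###.#|#  b29=1 t=1,i=1
  ###..|.  b28=0 t=0,i=5
  ##.##|#  b27=1 t=1,i=14
  ##.#.|#  b26=1 t=1,i=2
  ##..#|.  b25=0 t=0,i=6
  ##...|#  b24=1 t=0,i=0
  #.###|.  b23=0 t=1,i=15
  #.##.|#  b22=1 t=1,i=12
  #.#.#|#  b21=1 t=1,i=10
  #.#..|.  b20=0 t=1,i=3
  #..##|.  b19=0 t=0,i=7
  #..#.|#  b18=1 t=2,i=4
  #...#|#  b17=1 t=0,i=1
  #....|#  b16=1 t=1,i=5
  .####|.  b15=0 t=0,i=9
  .###.|.  b14=0 t=0,i=4
  .##.#|#  b13=1 t=1,i=13
  .##..|#  b12=1 t=0,i=16
  .#.##|.  b11=0 t=1,i=11
  .#.#.|.  b10=0 t=1,i=9
  .#..#|#  b9=1 t=2,i=8
  .#...|.  b8=0 t=1,i=4
  ..###|#  b7=1 t=0,i=3
  ..##.|#  b6=1 t=0,i=15
  ..#.#|.  b5=0 t=1,i=8
  ..#..|#  b4=1 t=3,i=0
  ...##|.  b3=0 t=0,i=2
  ...#.|#  b2=1 t=1,i=7
  ....#|.  b1=0 t=1,i=6
  .....|#  b0=1 t=3,i=12
  bits 01101101011001110011001011010101 = 1835479765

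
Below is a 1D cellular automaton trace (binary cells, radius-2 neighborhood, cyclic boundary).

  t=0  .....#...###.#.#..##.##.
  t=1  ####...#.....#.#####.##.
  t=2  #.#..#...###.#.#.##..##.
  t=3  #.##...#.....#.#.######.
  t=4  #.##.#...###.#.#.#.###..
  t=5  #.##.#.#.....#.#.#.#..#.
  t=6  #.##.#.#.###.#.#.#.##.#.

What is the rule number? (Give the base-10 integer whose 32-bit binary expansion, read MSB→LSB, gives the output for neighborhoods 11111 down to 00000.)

  ##### -> #   bit 31 = 1  t=1,i=17
  ####. -> #   bit 30 = 1  t=1,i=2
  ###.# -> .   bit 29 = 0  t=0,i=11
  ###.. -> .   bit 28 = 0  t=1,i=3
  ##.## -> .   bit 27 = 0  t=0,i=20
  ##.#. -> .   bit 26 = 0  t=0,i=12
  ##..# -> #   bit 25 = 1  t=2,i=19
  ##... -> .   bit 24 = 0  t=0,i=23
  #.### -> #   bit 23 = 1  t=1,i=0
  #.##. -> #   bit 22 = 1  t=0,i=21
  #.#.# -> #   bit 21 = 1  t=0,i=13
  #.#.. -> #   bit 20 = 1  t=0,i=15
  #..## -> #   bit 19 = 1  t=0,i=17
  #..#. -> .   bit 18 = 0  t=2,i=4
  #...# -> #   bit 17 = 1  t=0,i=7
  #.... -> #   bit 16 = 1  t=0,i=0
  .#### -> .   bit 15 = 0  t=1,i=1
  .###. -> .   bit 14 = 0  t=0,i=10
  .##.# -> #   bit 13 = 1  t=0,i=19
  .##.. -> #   bit 12 = 1  t=0,i=22
  .#.## -> .   bit 11 = 0  t=1,i=14
  .#.#. -> .   bit 10 = 0  t=0,i=14
  .#..# -> #   bit 9 = 1  t=0,i=16
  .#... -> .   bit 8 = 0  t=0,i=6
  ..### -> .   bit 7 = 0  t=0,i=9
  ..##. -> #   bit 6 = 1  t=0,i=18
  ..#.# -> #   bit 5 = 1  t=1,i=13
  ..#.. -> .   bit 4 = 0  t=0,i=5
  ...## -> .   bit 3 = 0  t=0,i=8
  ...#. -> .   bit 2 = 0  t=0,i=4
  ....# -> #   bit 1 = 1  t=0,i=3
  ..... -> #   bit 0 = 1  t=0,i=1
  bits 11000010111110110011001001100011 = 3271242339

3271242339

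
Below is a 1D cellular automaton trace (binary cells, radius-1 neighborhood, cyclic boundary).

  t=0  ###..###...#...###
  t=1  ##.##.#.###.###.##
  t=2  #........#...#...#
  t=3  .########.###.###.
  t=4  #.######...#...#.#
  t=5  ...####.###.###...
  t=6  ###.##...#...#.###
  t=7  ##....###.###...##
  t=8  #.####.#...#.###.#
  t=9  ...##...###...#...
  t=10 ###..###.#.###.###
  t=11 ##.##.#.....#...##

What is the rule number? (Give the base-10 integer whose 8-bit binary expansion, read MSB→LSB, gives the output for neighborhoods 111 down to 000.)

  [7] ### => #  t=0,i=0
  [6] ##. => .  t=0,i=2
  [5] #.# => .  t=1,i=2
  [4] #.. => #  t=0,i=3
  [3] .## => .  t=0,i=5
  [2] .#. => .  t=0,i=11
  [1] ..# => #  t=0,i=4
  [0] ... => #  t=0,i=9
  bits 10010011 = 147

147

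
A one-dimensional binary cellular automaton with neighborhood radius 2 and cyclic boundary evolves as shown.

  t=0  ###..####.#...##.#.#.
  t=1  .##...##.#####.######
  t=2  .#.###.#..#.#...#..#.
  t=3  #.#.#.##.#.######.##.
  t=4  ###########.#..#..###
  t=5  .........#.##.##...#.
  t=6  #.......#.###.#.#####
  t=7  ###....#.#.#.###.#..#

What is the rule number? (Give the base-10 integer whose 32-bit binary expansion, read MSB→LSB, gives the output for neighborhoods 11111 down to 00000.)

  ##### -> .   bit 31 = 0  t=1,i=11
  ####. -> #   bit 30 = 1  t=0,i=7
  ###.# -> .   bit 29 = 0  t=0,i=8
  ###.. -> #   bit 28 = 1  t=0,i=2
  ##.## -> .   bit 27 = 0  t=1,i=0
  ##.#. -> #   bit 26 = 1  t=0,i=9
  ##..# -> .   bit 25 = 0  t=0,i=3
  ##... -> #   bit 24 = 1  t=1,i=3
  #.### -> .   bit 23 = 0  t=0,i=0
  #.##. -> #   bit 22 = 1  t=1,i=1
  #.#.# -> #   bit 21 = 1  t=0,i=17
  #.#.. -> #   bit 20 = 1  t=0,i=10
  #..## -> .   bit 19 = 0  t=0,i=4
  #..#. -> #   bit 18 = 1  t=2,i=0
  #...# -> #   bit 17 = 1  t=0,i=12
  #.... -> #   bit 16 = 1  t=5,i=0
  .#### -> #   bit 15 = 1  t=0,i=6
  .###. -> #   bit 14 = 1  t=0,i=1
  .##.# -> #   bit 13 = 1  t=0,i=15
  .##.. -> .   bit 12 = 0  t=1,i=2
  .#.## -> #   bit 11 = 1  t=0,i=20
  .#.#. -> #   bit 10 = 1  t=0,i=18
  .#..# -> .   bit 9 = 0  t=2,i=8
  .#... -> #   bit 8 = 1  t=0,i=11
  ..### -> .   bit 7 = 0  t=0,i=5
  ..##. -> .   bit 6 = 0  t=0,i=14
  ..#.# -> .   bit 5 = 0  t=2,i=1
  ..#.. -> #   bit 4 = 1  t=2,i=16
  ...## -> #   bit 3 = 1  t=0,i=13
  ...#. -> #   bit 2 = 1  t=2,i=15
  ....# -> .   bit 1 = 0  t=5,i=7
  ..... -> .   bit 0 = 0  t=5,i=1
  bits 01010101011101111110110100011100 = 1433922844

1433922844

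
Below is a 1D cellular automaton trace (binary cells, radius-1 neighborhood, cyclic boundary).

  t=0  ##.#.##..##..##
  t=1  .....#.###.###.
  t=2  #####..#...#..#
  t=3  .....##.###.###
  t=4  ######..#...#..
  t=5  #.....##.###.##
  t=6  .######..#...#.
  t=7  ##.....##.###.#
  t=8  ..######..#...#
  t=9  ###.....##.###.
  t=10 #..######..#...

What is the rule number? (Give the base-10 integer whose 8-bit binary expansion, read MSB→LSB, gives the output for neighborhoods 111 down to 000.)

27

  ###|.  b7=0 t=0,i=0
  ##.|.  b6=0 t=0,i=1
  #.#|.  b5=0 t=0,i=2
  #..|#  b4=1 t=0,i=7
  .##|#  b3=1 t=0,i=5
  .#.|.  b2=0 t=0,i=3
  ..#|#  b1=1 t=0,i=8
  ...|#  b0=1 t=1,i=0
  bits 00011011 = 27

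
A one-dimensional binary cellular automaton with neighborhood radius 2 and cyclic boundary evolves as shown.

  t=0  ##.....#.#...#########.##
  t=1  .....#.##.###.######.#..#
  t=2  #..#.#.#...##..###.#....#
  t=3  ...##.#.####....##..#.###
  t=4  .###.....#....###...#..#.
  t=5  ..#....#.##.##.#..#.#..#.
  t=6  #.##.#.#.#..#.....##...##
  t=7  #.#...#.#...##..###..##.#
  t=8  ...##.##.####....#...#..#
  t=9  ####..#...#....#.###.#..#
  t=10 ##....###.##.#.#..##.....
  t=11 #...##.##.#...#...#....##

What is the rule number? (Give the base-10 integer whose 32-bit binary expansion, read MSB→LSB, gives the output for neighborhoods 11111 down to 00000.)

  ##### -> #   bit 31 = 1  t=0,i=15
  ####. -> .   bit 30 = 0  t=0,i=0
  ###.# -> #   bit 29 = 1  t=0,i=21
  ###.. -> .   bit 28 = 0  t=0,i=1
  ##.## -> .   bit 27 = 0  t=0,i=22
  ##.#. -> .   bit 26 = 0  t=1,i=20
  ##..# -> .   bit 25 = 0  t=2,i=1
  ##... -> .   bit 24 = 0  t=0,i=2
  #.### -> .   bit 23 = 0  t=0,i=23
  #.##. -> #   bit 22 = 1  t=1,i=7
  #.#.# -> .   bit 21 = 0  t=2,i=5
  #.#.. -> .   bit 20 = 0  t=0,i=9
  #..## -> .   bit 19 = 0  t=2,i=14
  #..#. -> .   bit 18 = 0  t=1,i=23
  #...# -> #   bit 17 = 1  t=0,i=11
  #.... -> .   bit 16 = 0  t=0,i=3
  .#### -> #   bit 15 = 1  t=0,i=14
  .###. -> #   bit 14 = 1  t=1,i=11
  .##.# -> .   bit 13 = 0  t=1,i=8
  .##.. -> .   bit 12 = 0  t=2,i=0
  .#.## -> .   bit 11 = 0  t=1,i=6
  .#.#. -> #   bit 10 = 1  t=0,i=8
  .#..# -> .   bit 9 = 0  t=1,i=22
  .#... -> #   bit 8 = 1  t=0,i=10
  ..### -> .   bit 7 = 0  t=0,i=13
  ..##. -> #   bit 6 = 1  t=2,i=11
  ..#.# -> #   bit 5 = 1  t=0,i=7
  ..#.. -> #   bit 4 = 1  t=1,i=24
  ...## -> #   bit 3 = 1  t=0,i=12
  ...#. -> .   bit 2 = 0  t=0,i=6
  ....# -> #   bit 1 = 1  t=0,i=5
  ..... -> .   bit 0 = 0  t=0,i=4
  bits 10100000010000101100010101111010 = 2688730490

2688730490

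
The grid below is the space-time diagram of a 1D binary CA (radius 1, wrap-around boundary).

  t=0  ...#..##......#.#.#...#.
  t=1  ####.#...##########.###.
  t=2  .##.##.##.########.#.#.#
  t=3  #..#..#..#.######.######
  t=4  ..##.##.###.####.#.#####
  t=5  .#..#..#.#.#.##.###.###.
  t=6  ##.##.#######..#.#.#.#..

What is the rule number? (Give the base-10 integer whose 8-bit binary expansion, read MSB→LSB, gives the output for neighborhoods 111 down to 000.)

  nb ###: next=#  (t=1,i=1, bit7=1)
  nb ##.: next=.  (t=0,i=7, bit6=0)
  nb #.#: next=#  (t=0,i=15, bit5=1)
  nb #..: next=.  (t=0,i=4, bit4=0)
  nb .##: next=.  (t=0,i=6, bit3=0)
  nb .#.: next=#  (t=0,i=3, bit2=1)
  nb ..#: next=#  (t=0,i=2, bit1=1)
  nb ...: next=#  (t=0,i=0, bit0=1)
  bits 10100111 = 167

167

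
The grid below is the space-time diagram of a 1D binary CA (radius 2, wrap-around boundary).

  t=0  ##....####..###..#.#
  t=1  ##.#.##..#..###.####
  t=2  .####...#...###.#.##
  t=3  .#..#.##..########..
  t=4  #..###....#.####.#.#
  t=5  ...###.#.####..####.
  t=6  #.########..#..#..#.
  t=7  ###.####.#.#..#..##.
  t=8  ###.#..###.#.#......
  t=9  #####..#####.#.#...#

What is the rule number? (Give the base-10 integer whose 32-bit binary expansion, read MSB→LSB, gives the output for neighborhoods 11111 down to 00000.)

  nb #####: next=#  (t=1,i=18, bit31=1)
  nb ####.: next=.  (t=0,i=8, bit30=0)
  nb ###.#: next=#  (t=1,i=1, bit29=1)
  nb ###..: next=#  (t=0,i=1, bit28=1)
  nb ##.##: next=.  (t=1,i=15, bit27=0)
  nb ##.#.: next=#  (t=1,i=2, bit26=1)
  nb ##..#: next=.  (t=0,i=10, bit25=0)
  nb ##...: next=.  (t=0,i=2, bit24=0)
  nb #.###: next=#  (t=0,i=19, bit23=1)
  nb #.##.: next=.  (t=1,i=5, bit22=0)
  nb #.#.#: next=#  (t=1,i=3, bit21=1)
  nb #.#..: next=#  (t=7,i=11, bit20=1)
  nb #..##: next=.  (t=0,i=11, bit19=0)
  nb #..#.: next=#  (t=0,i=16, bit18=1)
  nb #...#: next=#  (t=2,i=6, bit17=1)
  nb #....: next=#  (t=0,i=3, bit16=1)
  nb .####: next=.  (t=0,i=7, bit15=0)
  nb .###.: next=#  (t=0,i=0, bit14=1)
  nb .##.#: next=.  (t=2,i=19, bit13=0)
  nb .##..: next=.  (t=1,i=6, bit12=0)
  nb .#.##: next=#  (t=0,i=18, bit11=1)
  nb .#.#.: next=.  (t=6,i=19, bit10=0)
  nb .#..#: next=.  (t=1,i=10, bit9=0)
  nb .#...: next=.  (t=2,i=9, bit8=0)
  nb ..###: next=#  (t=0,i=6, bit7=1)
  nb ..##.: next=.  (t=7,i=17, bit6=0)
  nb ..#.#: next=#  (t=0,i=17, bit5=1)
  nb ..#..: next=.  (t=1,i=9, bit4=0)
  nb ...##: next=#  (t=0,i=5, bit3=1)
  nb ...#.: next=#  (t=2,i=7, bit2=1)
  nb ....#: next=.  (t=0,i=4, bit1=0)
  nb .....: next=.  (t=8,i=16, bit0=0)
  bits 10110100101101110100100010101100 = 3031910572

3031910572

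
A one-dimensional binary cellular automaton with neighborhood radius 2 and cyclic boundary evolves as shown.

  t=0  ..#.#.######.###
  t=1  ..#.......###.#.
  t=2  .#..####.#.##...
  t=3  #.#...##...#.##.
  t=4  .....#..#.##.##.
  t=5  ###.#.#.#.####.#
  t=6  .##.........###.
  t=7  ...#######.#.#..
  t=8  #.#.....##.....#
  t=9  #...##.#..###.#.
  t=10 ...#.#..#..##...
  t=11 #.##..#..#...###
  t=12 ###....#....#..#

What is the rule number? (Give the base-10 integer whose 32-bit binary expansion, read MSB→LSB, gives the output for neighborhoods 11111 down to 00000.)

  #####|.  b31=0 t=0,i=8
  ####.|#  b30=1 t=0,i=10
  ###.#|#  b29=1 t=0,i=11
  ###..|.  b28=0 t=0,i=15
  ##.##|#  b27=1 t=0,i=12
  ##.#.|.  b26=0 t=1,i=13
  ##..#|.  b25=0 t=0,i=0
  ##...|#  b24=1 t=2,i=13
  #.###|.  b23=0 t=0,i=6
  #.##.|#  b22=1 t=2,i=11
  #.#.#|.  b21=0 t=0,i=4
  #.#..|.  b20=0 t=1,i=14
  #..##|.  b19=0 t=2,i=3
  #..#.|.  b18=0 t=0,i=1
  #...#|.  b17=0 t=1,i=0
  #....|#  b16=1 t=1,i=4
  .####|.  b15=0 t=0,i=7
  .###.|#  b14=1 t=0,i=14
  .##.#|#  b13=1 t=3,i=14
  .##..|.  b12=0 t=2,i=12
  .#.##|.  b11=0 t=0,i=5
  .#.#.|.  b10=0 t=0,i=3
  .#..#|#  b9=1 t=2,i=2
  .#...|.  b8=0 t=1,i=3
  ..###|.  b7=0 t=1,i=10
  ..##.|.  b6=0 t=3,i=6
  ..#.#|#  b5=1 t=0,i=2
  ..#..|.  b4=0 t=1,i=2
  ...##|#  b3=1 t=1,i=9
  ...#.|#  b2=1 t=1,i=1
  ....#|.  b1=0 t=1,i=8
  .....|#  b0=1 t=1,i=5
  bits 01101001010000010110001000101101 = 1765892653

1765892653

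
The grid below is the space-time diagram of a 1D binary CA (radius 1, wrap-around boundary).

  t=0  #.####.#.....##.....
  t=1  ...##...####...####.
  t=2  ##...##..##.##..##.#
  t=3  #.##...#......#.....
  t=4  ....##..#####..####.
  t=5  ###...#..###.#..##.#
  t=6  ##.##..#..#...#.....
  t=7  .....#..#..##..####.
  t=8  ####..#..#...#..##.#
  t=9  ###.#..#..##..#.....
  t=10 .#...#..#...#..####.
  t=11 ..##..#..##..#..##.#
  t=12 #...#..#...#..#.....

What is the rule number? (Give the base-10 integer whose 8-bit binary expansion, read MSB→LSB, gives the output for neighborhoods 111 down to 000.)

  nb ###: next=#  (t=0,i=3, bit7=1)
  nb ##.: next=.  (t=0,i=5, bit6=0)
  nb #.#: next=.  (t=0,i=1, bit5=0)
  nb #..: next=#  (t=0,i=8, bit4=1)
  nb .##: next=.  (t=0,i=2, bit3=0)
  nb .#.: next=.  (t=0,i=0, bit2=0)
  nb ..#: next=.  (t=0,i=12, bit1=0)
  nb ...: next=#  (t=0,i=9, bit0=1)
  bits 10010001 = 145

145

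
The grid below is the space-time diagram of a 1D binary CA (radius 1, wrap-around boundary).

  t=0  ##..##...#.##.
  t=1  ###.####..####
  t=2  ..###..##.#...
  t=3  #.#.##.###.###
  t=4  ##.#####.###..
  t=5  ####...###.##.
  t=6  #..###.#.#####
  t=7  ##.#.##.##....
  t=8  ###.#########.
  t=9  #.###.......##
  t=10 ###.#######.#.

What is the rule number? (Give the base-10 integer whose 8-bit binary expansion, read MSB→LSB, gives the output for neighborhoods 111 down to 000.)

  nb ###: next=.  (t=1,i=0, bit7=0)
  nb ##.: next=#  (t=0,i=1, bit6=1)
  nb #.#: next=#  (t=0,i=10, bit5=1)
  nb #..: next=#  (t=0,i=2, bit4=1)
  nb .##: next=#  (t=0,i=0, bit3=1)
  nb .#.: next=.  (t=0,i=9, bit2=0)
  nb ..#: next=.  (t=0,i=3, bit1=0)
  nb ...: next=#  (t=0,i=7, bit0=1)
  bits 01111001 = 121

121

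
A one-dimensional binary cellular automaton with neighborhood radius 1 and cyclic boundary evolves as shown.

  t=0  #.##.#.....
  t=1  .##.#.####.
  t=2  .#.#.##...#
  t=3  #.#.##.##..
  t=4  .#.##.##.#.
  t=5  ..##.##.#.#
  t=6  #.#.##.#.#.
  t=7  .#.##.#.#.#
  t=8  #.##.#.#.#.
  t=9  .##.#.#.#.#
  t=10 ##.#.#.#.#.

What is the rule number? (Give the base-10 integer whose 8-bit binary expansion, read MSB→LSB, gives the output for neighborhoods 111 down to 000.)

  nb ###: next=.  (t=1,i=7, bit7=0)
  nb ##.: next=.  (t=0,i=3, bit6=0)
  nb #.#: next=#  (t=0,i=1, bit5=1)
  nb #..: next=#  (t=0,i=6, bit4=1)
  nb .##: next=#  (t=0,i=2, bit3=1)
  nb .#.: next=.  (t=0,i=0, bit2=0)
  nb ..#: next=.  (t=0,i=10, bit1=0)
  nb ...: next=#  (t=0,i=7, bit0=1)
  bits 00111001 = 57

57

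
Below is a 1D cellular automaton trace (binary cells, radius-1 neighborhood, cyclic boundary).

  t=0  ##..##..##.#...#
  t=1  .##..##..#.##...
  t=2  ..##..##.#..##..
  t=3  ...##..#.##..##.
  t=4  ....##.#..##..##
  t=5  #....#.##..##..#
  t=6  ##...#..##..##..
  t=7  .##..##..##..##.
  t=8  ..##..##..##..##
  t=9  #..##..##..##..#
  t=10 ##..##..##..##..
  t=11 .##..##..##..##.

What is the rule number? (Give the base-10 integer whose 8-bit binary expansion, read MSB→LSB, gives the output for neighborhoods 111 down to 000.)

  ### -> .   bit 7 = 0  t=0,i=0
  ##. -> #   bit 6 = 1  t=0,i=1
  #.# -> .   bit 5 = 0  t=0,i=10
  #.. -> #   bit 4 = 1  t=0,i=2
  .## -> .   bit 3 = 0  t=0,i=4
  .#. -> #   bit 2 = 1  t=0,i=11
  ..# -> .   bit 1 = 0  t=0,i=3
  ... -> .   bit 0 = 0  t=0,i=13
  bits 01010100 = 84

84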